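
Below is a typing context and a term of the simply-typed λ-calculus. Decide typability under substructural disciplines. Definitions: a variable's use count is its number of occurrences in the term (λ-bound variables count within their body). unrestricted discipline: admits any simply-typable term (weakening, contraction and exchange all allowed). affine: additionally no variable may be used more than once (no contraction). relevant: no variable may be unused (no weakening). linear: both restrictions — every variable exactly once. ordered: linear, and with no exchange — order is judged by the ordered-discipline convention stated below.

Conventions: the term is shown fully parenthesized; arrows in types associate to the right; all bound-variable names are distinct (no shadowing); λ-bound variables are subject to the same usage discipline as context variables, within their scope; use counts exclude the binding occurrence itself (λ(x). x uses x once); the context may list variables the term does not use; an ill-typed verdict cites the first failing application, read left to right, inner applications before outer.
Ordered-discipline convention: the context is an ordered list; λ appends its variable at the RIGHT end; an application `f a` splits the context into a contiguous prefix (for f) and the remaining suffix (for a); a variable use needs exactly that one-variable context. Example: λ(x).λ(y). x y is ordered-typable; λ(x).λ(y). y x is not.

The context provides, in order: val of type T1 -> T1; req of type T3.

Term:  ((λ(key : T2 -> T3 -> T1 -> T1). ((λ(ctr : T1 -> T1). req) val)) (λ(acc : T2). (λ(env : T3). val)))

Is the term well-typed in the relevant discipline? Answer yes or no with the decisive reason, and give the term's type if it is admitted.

no — key, ctr, acc, env never used (weakening)
use counts: val: 2, req: 1, key (λ-bound): 0, ctr (λ-bound): 0, acc (λ-bound): 0, env (λ-bound): 0
uses in reading order: req, val, val
typing: well-typed — term : T3
per-discipline verdicts: ordered ✗; linear ✗; affine ✗; relevant ✗; unrestricted ✓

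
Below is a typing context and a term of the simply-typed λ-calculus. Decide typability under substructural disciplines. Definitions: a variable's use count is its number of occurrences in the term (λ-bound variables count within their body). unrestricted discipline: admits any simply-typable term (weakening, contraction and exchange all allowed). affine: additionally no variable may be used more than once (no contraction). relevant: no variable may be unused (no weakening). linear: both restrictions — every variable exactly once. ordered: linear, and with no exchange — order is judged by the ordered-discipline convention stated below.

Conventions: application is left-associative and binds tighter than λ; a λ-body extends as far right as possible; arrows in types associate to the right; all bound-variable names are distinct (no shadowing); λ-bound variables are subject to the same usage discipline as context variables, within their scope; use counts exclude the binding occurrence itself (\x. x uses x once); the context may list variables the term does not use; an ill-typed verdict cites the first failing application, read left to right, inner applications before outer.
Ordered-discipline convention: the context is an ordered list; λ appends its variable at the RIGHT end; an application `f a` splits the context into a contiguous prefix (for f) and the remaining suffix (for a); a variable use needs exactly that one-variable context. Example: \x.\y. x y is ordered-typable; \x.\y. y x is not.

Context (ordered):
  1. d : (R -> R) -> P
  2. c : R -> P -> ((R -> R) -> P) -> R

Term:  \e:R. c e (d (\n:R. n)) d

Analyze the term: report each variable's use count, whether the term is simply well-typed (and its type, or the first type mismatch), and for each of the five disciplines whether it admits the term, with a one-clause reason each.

usage: d: 2×, c: 1×, e (λ-bound): 1×, n (λ-bound): 1×
use order (left to right): c, e, d, n, d
typing: well-typed at R -> R
ordered: ✗ — needs contraction — d ×2
linear: ✗ — needs contraction — d ×2
affine: ✗ — needs contraction — d ×2
relevant: ✓ — none of d, c, e, n goes unused
unrestricted: ✓ — type-checks (R -> R) and nothing is barred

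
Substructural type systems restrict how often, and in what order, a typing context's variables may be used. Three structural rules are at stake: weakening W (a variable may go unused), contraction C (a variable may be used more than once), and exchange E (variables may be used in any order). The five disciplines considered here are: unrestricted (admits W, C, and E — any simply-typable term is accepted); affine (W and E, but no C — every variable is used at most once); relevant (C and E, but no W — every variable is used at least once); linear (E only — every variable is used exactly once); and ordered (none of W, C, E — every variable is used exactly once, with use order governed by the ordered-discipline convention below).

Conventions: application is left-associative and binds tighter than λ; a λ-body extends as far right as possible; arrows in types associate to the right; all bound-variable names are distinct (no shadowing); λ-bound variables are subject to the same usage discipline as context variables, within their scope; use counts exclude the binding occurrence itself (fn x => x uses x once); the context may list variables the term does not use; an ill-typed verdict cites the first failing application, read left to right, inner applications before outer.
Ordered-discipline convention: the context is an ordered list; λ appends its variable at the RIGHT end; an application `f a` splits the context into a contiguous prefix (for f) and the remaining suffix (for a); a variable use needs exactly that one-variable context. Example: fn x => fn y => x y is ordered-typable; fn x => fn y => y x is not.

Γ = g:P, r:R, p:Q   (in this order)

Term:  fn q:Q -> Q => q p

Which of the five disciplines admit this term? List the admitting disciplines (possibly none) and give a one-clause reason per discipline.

accepted by: affine, unrestricted
usage: g ×0; r ×0; p ×1; q (bound) ×1
use order (left to right): q, p
typing: the term checks, with type (Q -> Q) -> Q
ordered: ✗ — g, r never used (weakening)
linear: ✗ — g, r never used (weakening)
affine: ✓ — g, r, p, q: no repeats, contraction unneeded
relevant: ✗ — g, r never used (weakening)
unrestricted: ✓ — simply typable at (Q -> Q) -> Q; W, C, E all held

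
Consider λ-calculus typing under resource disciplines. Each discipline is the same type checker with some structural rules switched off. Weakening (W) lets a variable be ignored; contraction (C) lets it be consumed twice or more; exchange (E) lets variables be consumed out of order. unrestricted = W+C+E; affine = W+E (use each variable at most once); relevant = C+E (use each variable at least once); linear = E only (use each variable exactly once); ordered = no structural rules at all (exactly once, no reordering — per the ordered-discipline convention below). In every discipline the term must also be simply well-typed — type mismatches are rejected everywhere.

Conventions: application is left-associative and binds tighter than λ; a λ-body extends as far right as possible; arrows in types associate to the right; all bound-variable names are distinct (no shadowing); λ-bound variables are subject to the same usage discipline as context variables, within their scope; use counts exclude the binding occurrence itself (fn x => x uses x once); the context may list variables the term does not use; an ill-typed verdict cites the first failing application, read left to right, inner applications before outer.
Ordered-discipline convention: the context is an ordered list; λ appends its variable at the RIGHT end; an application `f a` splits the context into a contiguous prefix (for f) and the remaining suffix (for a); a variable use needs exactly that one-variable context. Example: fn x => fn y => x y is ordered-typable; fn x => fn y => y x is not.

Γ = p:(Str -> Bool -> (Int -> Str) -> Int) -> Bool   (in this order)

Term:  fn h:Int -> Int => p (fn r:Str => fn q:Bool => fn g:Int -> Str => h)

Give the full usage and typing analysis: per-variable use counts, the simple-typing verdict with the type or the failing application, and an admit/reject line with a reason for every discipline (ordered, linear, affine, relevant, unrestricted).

variable uses: p=1; h (λ-bound)=1; r (λ-bound)=0; q (λ-bound)=0; g (λ-bound)=0
use order (left to right): p, h
typing: ill-typed: an argument Str -> Bool -> (Int -> Str) -> Int -> Int mismatches the expected Str -> Bool -> (Int -> Str) -> Int
ordered: ✗ — fails simple typing
linear: ✗ — a type mismatch blocks all five
affine: ✗ — the type mismatch rejects it
relevant: ✗ — not simply typable
unrestricted: ✗ — fails simple typing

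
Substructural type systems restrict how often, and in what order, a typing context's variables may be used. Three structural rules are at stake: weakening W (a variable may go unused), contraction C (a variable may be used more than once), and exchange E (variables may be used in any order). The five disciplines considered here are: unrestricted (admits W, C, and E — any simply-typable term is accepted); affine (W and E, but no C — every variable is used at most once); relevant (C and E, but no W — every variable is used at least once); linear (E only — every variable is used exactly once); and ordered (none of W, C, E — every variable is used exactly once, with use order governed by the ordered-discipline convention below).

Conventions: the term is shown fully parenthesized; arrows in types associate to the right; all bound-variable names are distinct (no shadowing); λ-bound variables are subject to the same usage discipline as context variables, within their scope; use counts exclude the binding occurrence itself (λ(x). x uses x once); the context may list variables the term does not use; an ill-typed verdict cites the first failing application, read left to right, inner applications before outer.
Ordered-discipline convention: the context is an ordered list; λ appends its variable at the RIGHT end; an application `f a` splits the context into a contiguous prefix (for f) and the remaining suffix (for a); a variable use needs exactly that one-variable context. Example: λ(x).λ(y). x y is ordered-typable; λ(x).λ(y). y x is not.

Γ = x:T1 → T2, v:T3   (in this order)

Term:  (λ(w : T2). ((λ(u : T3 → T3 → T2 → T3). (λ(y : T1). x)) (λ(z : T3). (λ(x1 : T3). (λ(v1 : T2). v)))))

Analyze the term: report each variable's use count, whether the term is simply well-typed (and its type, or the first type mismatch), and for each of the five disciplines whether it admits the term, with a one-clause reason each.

variable uses: x: 1, v: 1, w (bound): 0, u (bound): 0, y (bound): 0, z (bound): 0, x1 (bound): 0, v1 (bound): 0
uses in reading order: x, v
typing: well-typed — term : T2 → T1 → T1 → T2
ordered: ✗ — w, u, y, z, x1, v1 never used (weakening)
linear: ✗ — w, u, y, z, x1, v1 never used (weakening)
affine: ✓ — none of x, v, w, u, y, z, x1, v1 used more than once
relevant: ✗ — w, u, y, z, x1, v1 never used (weakening)
unrestricted: ✓ — simply typable at T2 → T1 → T1 → T2; W, C, E all held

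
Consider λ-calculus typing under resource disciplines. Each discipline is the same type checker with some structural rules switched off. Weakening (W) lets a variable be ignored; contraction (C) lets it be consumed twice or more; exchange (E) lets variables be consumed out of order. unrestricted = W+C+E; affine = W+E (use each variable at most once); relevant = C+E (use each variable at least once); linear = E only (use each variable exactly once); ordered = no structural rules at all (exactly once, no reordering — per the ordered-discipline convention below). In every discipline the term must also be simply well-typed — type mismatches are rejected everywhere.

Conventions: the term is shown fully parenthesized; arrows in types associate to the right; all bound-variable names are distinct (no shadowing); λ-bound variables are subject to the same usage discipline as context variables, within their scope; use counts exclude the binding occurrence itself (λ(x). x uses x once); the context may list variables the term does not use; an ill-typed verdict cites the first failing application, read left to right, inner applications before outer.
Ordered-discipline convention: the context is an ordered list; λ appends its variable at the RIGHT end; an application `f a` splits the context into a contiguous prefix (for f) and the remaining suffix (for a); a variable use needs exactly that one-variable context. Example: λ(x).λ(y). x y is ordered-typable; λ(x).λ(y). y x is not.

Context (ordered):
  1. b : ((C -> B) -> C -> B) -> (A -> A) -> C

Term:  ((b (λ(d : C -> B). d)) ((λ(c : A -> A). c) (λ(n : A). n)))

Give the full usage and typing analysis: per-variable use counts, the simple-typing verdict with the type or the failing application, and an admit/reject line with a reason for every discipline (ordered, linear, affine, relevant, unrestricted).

counts: b: 1×; d (λ-bound): 1×; c (λ-bound): 1×; n (λ-bound): 1×
left-to-right use order: b, d, c, n
typing: ✓ — C
ordered: ✓, single-use (b, d, c, n), ordered derivation ok
linear: ✓, b, d, c, n: one use apiece
affine: ✓, b, d, c, n: no repeats, contraction unneeded
relevant: ✓, none of b, d, c, n goes unused
unrestricted: ✓, typability at C is all that's needed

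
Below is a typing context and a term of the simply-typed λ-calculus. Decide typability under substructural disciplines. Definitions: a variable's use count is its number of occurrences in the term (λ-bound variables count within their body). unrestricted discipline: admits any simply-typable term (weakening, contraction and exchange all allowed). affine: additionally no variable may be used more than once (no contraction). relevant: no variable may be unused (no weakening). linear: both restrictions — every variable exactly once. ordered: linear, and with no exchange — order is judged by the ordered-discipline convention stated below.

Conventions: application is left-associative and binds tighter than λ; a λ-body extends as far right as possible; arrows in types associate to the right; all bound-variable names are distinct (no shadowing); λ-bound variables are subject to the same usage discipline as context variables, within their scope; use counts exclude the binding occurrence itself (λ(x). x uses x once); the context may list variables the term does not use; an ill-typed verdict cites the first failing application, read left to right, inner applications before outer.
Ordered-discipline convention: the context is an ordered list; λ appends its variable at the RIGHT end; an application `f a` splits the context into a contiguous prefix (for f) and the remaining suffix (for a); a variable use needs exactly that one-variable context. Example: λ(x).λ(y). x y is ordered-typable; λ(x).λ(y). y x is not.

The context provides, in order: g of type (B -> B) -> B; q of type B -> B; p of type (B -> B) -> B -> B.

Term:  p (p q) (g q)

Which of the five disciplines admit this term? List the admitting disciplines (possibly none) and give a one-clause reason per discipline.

accepted by: relevant, unrestricted
variable uses: g: 1; q: 2; p: 2
order of uses: p, p, q, g, q
typing: well-typed at B
ordered: ✗, needs contraction — q ×2, p ×2
linear: ✗, needs contraction — q ×2, p ×2
affine: ✗, needs contraction — q ×2, p ×2
relevant: ✓, at least one use each (g, q, p)
unrestricted: ✓, typability at B is all that's needed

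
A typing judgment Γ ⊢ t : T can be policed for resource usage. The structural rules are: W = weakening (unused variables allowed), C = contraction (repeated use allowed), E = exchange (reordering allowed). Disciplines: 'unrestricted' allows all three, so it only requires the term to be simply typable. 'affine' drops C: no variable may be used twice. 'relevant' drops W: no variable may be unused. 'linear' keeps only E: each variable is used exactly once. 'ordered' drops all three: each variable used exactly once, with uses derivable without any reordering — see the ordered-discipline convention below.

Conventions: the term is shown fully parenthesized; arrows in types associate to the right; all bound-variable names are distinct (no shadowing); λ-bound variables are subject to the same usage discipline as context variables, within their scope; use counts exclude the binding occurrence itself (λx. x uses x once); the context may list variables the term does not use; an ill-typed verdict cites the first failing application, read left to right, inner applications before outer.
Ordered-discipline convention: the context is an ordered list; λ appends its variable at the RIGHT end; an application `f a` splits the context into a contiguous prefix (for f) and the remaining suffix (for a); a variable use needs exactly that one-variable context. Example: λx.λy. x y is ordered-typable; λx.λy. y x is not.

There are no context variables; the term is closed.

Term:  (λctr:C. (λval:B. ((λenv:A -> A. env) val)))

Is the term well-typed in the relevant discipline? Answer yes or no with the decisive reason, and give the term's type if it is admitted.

no — fails simple typing
usage: ctr (bound)=0, val (bound)=1, env (bound)=1
order of uses: env, val
typing: ill-typed: an application expects A -> A but receives B
per-discipline verdicts: ordered ✗ | linear ✗ | affine ✗ | relevant ✗ | unrestricted ✗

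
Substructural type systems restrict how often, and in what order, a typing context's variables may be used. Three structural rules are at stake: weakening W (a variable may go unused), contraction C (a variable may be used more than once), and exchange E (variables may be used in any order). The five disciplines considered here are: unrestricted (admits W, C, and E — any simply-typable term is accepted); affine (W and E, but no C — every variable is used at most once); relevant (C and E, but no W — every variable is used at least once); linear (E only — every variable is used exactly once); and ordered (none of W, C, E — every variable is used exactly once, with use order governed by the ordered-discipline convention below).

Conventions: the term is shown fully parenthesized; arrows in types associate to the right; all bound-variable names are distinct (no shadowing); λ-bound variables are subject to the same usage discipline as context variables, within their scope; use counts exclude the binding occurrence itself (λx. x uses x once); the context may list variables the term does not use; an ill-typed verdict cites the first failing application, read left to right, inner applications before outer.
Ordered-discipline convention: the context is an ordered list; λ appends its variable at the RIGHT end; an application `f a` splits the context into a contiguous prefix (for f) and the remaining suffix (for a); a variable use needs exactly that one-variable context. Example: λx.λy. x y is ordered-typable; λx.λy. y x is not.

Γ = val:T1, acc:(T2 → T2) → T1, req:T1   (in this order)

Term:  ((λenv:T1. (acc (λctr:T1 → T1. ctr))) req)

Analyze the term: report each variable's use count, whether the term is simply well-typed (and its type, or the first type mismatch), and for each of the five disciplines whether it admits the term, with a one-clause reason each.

counts: val=0, acc=1, req=1, env (λ-bound)=0, ctr (λ-bound)=1
left-to-right use order: acc, ctr, req
typing: ill-typed: an argument (T1 → T1) → T1 → T1 mismatches the expected T2 → T2
ordered: ✗, fails simple typing
linear: ✗, a type mismatch blocks all five
affine: ✗, the type mismatch rejects it
relevant: ✗, not simply typable
unrestricted: ✗, fails simple typing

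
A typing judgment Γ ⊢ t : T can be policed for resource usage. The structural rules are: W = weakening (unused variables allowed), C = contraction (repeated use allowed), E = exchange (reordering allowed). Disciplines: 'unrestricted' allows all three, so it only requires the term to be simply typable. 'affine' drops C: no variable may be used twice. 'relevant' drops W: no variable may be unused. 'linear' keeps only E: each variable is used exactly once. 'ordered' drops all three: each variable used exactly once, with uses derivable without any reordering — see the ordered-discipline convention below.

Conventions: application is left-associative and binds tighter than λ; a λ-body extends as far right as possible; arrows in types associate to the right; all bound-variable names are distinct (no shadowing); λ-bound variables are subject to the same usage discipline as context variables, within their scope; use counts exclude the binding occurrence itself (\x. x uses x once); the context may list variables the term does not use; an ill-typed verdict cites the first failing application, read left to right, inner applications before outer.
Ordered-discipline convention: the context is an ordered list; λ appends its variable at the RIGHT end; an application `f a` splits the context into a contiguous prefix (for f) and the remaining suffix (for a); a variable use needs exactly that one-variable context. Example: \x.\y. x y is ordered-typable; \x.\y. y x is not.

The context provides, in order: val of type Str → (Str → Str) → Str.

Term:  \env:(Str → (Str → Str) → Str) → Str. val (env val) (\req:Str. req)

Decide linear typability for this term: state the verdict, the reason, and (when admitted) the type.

no — repeated use of val ×2
use counts: val: 2×; env (λ-bound): 1×; req (λ-bound): 1×
left-to-right use order: val, env, val, req
typing: the term checks, with type ((Str → (Str → Str) → Str) → Str) → Str
per-discipline verdicts: ordered ✗ · linear ✗ · affine ✗ · relevant ✓ · unrestricted ✓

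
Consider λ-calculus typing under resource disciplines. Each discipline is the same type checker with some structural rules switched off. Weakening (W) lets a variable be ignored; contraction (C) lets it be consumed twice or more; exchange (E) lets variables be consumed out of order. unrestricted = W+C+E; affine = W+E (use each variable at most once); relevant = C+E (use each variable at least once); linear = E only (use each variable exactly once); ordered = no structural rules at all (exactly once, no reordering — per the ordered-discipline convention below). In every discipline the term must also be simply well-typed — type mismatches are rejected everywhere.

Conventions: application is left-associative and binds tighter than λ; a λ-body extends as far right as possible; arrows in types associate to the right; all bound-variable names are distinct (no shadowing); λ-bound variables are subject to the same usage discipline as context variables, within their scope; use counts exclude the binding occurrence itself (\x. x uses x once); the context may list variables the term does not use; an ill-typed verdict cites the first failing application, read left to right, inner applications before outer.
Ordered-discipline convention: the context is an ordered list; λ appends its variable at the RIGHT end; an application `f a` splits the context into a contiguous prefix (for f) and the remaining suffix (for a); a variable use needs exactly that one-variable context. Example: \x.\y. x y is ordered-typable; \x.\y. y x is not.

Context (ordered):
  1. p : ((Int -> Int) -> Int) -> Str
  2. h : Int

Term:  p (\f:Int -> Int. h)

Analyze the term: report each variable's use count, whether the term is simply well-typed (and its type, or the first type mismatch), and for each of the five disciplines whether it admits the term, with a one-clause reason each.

usage: p ×1, h ×1, f (λ-bound) ×0
use order (left to right): p, h
typing: the term checks, with type Str
ordered: ✗, f never used (weakening)
linear: ✗, f never used (weakening)
affine: ✓, none of p, h, f used more than once
relevant: ✗, f never used (weakening)
unrestricted: ✓, simply typable at Str; W, C, E all held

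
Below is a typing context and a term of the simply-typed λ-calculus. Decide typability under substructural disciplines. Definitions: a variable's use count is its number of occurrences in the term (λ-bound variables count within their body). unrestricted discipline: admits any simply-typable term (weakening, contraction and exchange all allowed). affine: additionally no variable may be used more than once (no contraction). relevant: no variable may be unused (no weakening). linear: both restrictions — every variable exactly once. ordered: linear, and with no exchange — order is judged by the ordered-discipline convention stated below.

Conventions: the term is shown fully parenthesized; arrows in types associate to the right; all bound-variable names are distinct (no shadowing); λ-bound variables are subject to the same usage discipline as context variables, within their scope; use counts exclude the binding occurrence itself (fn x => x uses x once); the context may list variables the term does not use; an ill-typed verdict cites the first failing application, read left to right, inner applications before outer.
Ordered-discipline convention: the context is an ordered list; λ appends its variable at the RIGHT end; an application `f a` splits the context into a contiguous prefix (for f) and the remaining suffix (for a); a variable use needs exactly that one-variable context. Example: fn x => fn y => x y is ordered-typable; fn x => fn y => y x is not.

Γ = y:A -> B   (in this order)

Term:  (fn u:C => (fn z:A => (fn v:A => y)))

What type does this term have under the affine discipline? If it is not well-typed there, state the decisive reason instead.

term : C -> A -> A -> A -> B
use counts: y=1; u (λ-bound)=0; z (λ-bound)=0; v (λ-bound)=0
order of uses: y
typing: well-typed at C -> A -> A -> A -> B
all disciplines: ordered ✗ | linear ✗ | affine ✓ | relevant ✗ | unrestricted ✓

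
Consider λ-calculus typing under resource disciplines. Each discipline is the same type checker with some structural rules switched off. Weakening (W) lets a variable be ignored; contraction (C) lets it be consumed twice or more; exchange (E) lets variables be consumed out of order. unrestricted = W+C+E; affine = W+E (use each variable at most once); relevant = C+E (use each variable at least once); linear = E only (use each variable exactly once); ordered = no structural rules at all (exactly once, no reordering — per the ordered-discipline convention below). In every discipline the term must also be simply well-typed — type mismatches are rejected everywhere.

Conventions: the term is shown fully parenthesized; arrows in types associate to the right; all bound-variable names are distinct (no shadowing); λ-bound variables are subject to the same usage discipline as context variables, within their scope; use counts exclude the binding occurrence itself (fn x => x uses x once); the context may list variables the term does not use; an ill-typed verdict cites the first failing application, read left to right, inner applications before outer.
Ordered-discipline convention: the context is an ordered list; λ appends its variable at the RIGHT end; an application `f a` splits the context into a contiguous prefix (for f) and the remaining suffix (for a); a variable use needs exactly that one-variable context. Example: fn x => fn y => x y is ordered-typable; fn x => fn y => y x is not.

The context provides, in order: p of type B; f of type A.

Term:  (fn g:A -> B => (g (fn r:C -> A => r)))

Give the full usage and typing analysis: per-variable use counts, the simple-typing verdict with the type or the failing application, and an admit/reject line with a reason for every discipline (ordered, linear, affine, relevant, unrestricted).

variable uses: p: 0; f: 0; g (bound): 1; r (bound): 1
order of uses: g, r
typing: ill-typed: an argument (C -> A) -> C -> A mismatches the expected A
ordered ✗ (the type mismatch rejects it)
linear ✗ (not simply typable)
affine ✗ (fails simple typing)
relevant ✗ (a type mismatch blocks all five)
unrestricted ✗ (the type mismatch rejects it)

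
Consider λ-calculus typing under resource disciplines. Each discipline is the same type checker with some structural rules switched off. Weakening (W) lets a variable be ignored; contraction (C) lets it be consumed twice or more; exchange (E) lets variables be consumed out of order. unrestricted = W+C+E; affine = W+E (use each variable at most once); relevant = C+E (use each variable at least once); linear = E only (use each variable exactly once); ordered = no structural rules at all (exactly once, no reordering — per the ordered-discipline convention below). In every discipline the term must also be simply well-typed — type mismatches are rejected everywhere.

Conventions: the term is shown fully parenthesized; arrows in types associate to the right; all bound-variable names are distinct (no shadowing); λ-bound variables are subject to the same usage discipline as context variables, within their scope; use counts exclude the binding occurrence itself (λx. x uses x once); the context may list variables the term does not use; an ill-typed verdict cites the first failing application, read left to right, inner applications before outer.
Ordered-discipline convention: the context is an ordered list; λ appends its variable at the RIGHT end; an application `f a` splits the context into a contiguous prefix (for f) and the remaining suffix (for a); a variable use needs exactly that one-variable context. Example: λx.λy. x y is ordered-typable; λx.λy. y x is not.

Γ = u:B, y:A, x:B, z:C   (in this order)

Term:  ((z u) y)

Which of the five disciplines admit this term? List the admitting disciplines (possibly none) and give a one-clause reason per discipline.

admitted in: none
usage: u ×1; y ×1; x ×0; z ×1
order of uses: z, u, y
typing: ill-typed: non-function type C applied to an argument
ordered: ✗ — not simply typable
linear: ✗ — fails simple typing
affine: ✗ — a type mismatch blocks all five
relevant: ✗ — the type mismatch rejects it
unrestricted: ✗ — not simply typable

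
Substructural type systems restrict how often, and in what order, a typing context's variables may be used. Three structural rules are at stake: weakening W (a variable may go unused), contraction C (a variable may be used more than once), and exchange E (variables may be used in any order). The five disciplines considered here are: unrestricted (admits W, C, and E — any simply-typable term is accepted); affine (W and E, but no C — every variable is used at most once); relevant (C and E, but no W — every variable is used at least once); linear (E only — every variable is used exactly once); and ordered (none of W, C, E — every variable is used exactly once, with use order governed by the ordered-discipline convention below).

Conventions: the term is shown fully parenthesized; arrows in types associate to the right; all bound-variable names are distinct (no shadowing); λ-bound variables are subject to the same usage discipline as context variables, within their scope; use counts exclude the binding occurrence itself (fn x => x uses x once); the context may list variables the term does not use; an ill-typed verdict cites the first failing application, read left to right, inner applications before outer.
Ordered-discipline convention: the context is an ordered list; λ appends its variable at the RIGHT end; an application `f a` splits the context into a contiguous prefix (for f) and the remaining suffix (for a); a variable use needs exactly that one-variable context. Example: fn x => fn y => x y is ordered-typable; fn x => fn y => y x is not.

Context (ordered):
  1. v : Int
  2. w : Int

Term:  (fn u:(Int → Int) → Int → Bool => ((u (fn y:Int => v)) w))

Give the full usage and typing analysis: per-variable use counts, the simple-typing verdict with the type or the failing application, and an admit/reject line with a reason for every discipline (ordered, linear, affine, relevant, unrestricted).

use counts: v ×1, w ×1, u (bound) ×1, y (bound) ×0
uses in reading order: u, v, w
typing: well-typed — term : ((Int → Int) → Int → Bool) → Bool
ordered: ✗, y left unused
linear: ✗, y left unused
affine: ✓, none of v, w, u, y used more than once
relevant: ✗, y left unused
unrestricted: ✓, well-typed at ((Int → Int) → Int → Bool) → Bool; no restrictions here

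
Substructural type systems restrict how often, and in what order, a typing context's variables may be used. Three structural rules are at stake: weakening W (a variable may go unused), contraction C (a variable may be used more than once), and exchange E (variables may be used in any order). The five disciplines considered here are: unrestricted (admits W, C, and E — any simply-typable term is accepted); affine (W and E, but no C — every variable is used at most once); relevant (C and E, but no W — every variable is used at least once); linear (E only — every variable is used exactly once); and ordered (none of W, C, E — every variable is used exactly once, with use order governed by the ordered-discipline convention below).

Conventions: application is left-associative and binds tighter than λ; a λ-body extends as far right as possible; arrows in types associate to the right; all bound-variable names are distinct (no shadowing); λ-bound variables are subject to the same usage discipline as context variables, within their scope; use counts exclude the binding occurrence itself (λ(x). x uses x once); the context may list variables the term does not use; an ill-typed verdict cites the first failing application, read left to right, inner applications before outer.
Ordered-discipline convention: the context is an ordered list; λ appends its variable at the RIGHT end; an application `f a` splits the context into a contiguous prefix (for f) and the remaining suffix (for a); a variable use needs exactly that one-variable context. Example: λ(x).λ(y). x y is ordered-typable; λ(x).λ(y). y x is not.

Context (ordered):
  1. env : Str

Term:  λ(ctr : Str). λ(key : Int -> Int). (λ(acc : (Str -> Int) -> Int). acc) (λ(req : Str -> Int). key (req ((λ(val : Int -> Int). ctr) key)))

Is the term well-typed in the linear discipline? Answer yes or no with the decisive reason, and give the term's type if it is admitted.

no — key ×2 used more than once (contraction); env, val never used (weakening)
use counts: env: 0×; ctr (λ-bound): 1×; key (λ-bound): 2×; acc (λ-bound): 1×; req (λ-bound): 1×; val (λ-bound): 0×
use order (left to right): acc, key, req, ctr, key
typing: well-typed — term : Str -> (Int -> Int) -> (Str -> Int) -> Int
all disciplines: ordered ✗ | linear ✗ | affine ✗ | relevant ✗ | unrestricted ✓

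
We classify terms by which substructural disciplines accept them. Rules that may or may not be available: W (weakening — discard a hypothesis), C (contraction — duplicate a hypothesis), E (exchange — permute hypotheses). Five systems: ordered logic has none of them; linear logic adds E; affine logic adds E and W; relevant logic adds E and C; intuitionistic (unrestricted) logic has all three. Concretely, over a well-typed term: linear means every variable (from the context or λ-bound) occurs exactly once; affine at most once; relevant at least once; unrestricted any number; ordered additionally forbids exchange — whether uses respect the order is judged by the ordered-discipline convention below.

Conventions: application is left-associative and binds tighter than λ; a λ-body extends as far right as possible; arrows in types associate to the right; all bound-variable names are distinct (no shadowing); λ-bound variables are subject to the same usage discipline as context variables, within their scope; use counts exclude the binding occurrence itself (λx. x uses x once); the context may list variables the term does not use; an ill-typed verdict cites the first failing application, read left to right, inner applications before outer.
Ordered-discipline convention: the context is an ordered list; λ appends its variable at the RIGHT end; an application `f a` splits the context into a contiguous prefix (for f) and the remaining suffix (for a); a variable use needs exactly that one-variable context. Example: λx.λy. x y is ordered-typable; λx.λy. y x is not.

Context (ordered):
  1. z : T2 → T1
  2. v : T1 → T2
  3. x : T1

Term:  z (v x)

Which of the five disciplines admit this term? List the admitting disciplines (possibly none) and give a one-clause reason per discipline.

admitting disciplines: ordered, linear, affine, relevant, unrestricted
usage: z=1, v=1, x=1
order of uses: z, v, x
typing: ✓ — T1
ordered: ✓ — one use each (z, v, x); ordered split holds
linear: ✓ — each of z, v, x used exactly once
affine: ✓ — no duplicate uses among z, v, x
relevant: ✓ — z, v, x: all used, weakening unneeded
unrestricted: ✓ — type-checks (T1) and nothing is barred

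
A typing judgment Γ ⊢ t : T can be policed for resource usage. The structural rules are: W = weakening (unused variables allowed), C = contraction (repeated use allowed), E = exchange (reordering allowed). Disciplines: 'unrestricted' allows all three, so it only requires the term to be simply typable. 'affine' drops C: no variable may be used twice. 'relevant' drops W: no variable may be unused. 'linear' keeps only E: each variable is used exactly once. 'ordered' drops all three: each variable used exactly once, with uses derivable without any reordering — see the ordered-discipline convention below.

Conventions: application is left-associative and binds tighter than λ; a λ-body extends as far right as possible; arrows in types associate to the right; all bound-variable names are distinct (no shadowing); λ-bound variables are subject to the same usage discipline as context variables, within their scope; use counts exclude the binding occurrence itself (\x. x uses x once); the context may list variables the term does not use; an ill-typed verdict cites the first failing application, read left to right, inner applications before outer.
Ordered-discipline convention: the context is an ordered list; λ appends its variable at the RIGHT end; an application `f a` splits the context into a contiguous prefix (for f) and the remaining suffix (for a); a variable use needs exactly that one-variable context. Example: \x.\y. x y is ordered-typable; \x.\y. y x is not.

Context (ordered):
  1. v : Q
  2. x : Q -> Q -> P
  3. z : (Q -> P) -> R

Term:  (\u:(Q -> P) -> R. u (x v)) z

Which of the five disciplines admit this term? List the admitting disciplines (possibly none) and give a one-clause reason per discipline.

admitted by: linear, affine, relevant, unrestricted
counts: v: 1×, x: 1×, z: 1×, u (bound): 1×
uses in reading order: u, x, v, z
typing: well-typed — term : R
ordered ✗ (no ordered split (uses run u, x, v, z))
linear ✓ (v, x, z, u: one use apiece)
affine ✓ (v, x, z, u: no repeats, contraction unneeded)
relevant ✓ (none of v, x, z, u goes unused)
unrestricted ✓ (type-checks (R) and nothing is barred)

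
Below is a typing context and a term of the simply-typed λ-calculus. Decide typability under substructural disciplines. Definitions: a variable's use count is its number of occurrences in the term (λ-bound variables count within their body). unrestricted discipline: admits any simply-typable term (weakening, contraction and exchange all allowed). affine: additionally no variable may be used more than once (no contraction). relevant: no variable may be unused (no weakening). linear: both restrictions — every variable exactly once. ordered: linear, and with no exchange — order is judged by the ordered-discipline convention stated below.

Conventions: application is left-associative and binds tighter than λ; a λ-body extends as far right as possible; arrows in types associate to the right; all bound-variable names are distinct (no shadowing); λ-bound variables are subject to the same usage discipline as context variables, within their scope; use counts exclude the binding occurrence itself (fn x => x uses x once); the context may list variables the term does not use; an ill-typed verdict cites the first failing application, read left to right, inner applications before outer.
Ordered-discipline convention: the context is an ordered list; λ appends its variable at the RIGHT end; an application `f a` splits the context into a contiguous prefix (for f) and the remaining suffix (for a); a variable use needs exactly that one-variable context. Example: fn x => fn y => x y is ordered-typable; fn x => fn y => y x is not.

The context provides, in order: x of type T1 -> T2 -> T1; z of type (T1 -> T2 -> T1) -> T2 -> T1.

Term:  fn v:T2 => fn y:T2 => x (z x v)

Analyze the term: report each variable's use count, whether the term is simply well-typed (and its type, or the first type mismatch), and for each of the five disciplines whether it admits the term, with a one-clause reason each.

variable uses: x=2, z=1, v (bound)=1, y (bound)=0
order of uses: x, z, x, v
typing: well-typed — term : T2 -> T2 -> T2 -> T1
ordered ✗ (uses contraction: x ×2; y left unused)
linear ✗ (uses contraction: x ×2; y left unused)
affine ✗ (uses contraction: x ×2)
relevant ✗ (y left unused)
unrestricted ✓ (typability at T2 -> T2 -> T2 -> T1 is all that's needed)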